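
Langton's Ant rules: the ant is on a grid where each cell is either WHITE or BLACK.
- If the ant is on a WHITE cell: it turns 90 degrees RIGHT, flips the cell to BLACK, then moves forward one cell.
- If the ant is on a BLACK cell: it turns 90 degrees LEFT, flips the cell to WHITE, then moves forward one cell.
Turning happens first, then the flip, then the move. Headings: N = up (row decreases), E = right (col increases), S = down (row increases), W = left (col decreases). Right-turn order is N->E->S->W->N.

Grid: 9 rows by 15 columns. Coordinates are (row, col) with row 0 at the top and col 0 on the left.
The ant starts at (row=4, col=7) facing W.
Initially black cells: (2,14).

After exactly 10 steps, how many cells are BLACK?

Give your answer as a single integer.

Step 1: on WHITE (4,7): turn R to N, flip to black, move to (3,7). |black|=2
Step 2: on WHITE (3,7): turn R to E, flip to black, move to (3,8). |black|=3
Step 3: on WHITE (3,8): turn R to S, flip to black, move to (4,8). |black|=4
Step 4: on WHITE (4,8): turn R to W, flip to black, move to (4,7). |black|=5
Step 5: on BLACK (4,7): turn L to S, flip to white, move to (5,7). |black|=4
Step 6: on WHITE (5,7): turn R to W, flip to black, move to (5,6). |black|=5
Step 7: on WHITE (5,6): turn R to N, flip to black, move to (4,6). |black|=6
Step 8: on WHITE (4,6): turn R to E, flip to black, move to (4,7). |black|=7
Step 9: on WHITE (4,7): turn R to S, flip to black, move to (5,7). |black|=8
Step 10: on BLACK (5,7): turn L to E, flip to white, move to (5,8). |black|=7

Answer: 7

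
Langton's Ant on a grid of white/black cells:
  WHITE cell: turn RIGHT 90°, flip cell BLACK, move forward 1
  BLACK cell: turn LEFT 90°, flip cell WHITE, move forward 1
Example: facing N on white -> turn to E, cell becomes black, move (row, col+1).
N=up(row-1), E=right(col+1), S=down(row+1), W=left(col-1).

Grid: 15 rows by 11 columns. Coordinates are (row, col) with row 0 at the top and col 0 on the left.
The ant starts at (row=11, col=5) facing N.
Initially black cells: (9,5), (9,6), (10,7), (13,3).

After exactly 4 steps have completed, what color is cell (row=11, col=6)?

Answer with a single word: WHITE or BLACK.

Step 1: on WHITE (11,5): turn R to E, flip to black, move to (11,6). |black|=5
Step 2: on WHITE (11,6): turn R to S, flip to black, move to (12,6). |black|=6
Step 3: on WHITE (12,6): turn R to W, flip to black, move to (12,5). |black|=7
Step 4: on WHITE (12,5): turn R to N, flip to black, move to (11,5). |black|=8

Answer: BLACK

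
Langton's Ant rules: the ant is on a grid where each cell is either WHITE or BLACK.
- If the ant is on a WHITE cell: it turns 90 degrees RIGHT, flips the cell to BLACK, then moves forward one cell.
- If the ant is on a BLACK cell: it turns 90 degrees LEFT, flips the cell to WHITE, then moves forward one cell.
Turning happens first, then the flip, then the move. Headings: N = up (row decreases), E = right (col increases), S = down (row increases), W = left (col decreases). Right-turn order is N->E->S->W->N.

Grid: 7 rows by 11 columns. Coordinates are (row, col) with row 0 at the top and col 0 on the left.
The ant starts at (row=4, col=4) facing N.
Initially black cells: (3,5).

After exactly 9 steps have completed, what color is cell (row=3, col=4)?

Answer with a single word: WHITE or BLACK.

Answer: BLACK

Derivation:
Step 1: on WHITE (4,4): turn R to E, flip to black, move to (4,5). |black|=2
Step 2: on WHITE (4,5): turn R to S, flip to black, move to (5,5). |black|=3
Step 3: on WHITE (5,5): turn R to W, flip to black, move to (5,4). |black|=4
Step 4: on WHITE (5,4): turn R to N, flip to black, move to (4,4). |black|=5
Step 5: on BLACK (4,4): turn L to W, flip to white, move to (4,3). |black|=4
Step 6: on WHITE (4,3): turn R to N, flip to black, move to (3,3). |black|=5
Step 7: on WHITE (3,3): turn R to E, flip to black, move to (3,4). |black|=6
Step 8: on WHITE (3,4): turn R to S, flip to black, move to (4,4). |black|=7
Step 9: on WHITE (4,4): turn R to W, flip to black, move to (4,3). |black|=8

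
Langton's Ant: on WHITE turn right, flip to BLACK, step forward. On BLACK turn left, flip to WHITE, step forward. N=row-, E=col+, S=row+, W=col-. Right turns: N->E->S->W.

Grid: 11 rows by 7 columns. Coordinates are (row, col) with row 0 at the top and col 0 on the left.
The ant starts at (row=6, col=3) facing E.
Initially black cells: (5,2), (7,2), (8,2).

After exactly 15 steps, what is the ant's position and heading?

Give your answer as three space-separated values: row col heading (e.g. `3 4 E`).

Answer: 6 4 S

Derivation:
Step 1: on WHITE (6,3): turn R to S, flip to black, move to (7,3). |black|=4
Step 2: on WHITE (7,3): turn R to W, flip to black, move to (7,2). |black|=5
Step 3: on BLACK (7,2): turn L to S, flip to white, move to (8,2). |black|=4
Step 4: on BLACK (8,2): turn L to E, flip to white, move to (8,3). |black|=3
Step 5: on WHITE (8,3): turn R to S, flip to black, move to (9,3). |black|=4
Step 6: on WHITE (9,3): turn R to W, flip to black, move to (9,2). |black|=5
Step 7: on WHITE (9,2): turn R to N, flip to black, move to (8,2). |black|=6
Step 8: on WHITE (8,2): turn R to E, flip to black, move to (8,3). |black|=7
Step 9: on BLACK (8,3): turn L to N, flip to white, move to (7,3). |black|=6
Step 10: on BLACK (7,3): turn L to W, flip to white, move to (7,2). |black|=5
Step 11: on WHITE (7,2): turn R to N, flip to black, move to (6,2). |black|=6
Step 12: on WHITE (6,2): turn R to E, flip to black, move to (6,3). |black|=7
Step 13: on BLACK (6,3): turn L to N, flip to white, move to (5,3). |black|=6
Step 14: on WHITE (5,3): turn R to E, flip to black, move to (5,4). |black|=7
Step 15: on WHITE (5,4): turn R to S, flip to black, move to (6,4). |black|=8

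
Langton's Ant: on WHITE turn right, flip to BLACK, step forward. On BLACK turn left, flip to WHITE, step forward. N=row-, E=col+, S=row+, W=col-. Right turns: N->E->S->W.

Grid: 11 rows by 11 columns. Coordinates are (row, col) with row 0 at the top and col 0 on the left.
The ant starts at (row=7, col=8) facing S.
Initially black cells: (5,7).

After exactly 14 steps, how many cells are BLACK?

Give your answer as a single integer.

Answer: 11

Derivation:
Step 1: on WHITE (7,8): turn R to W, flip to black, move to (7,7). |black|=2
Step 2: on WHITE (7,7): turn R to N, flip to black, move to (6,7). |black|=3
Step 3: on WHITE (6,7): turn R to E, flip to black, move to (6,8). |black|=4
Step 4: on WHITE (6,8): turn R to S, flip to black, move to (7,8). |black|=5
Step 5: on BLACK (7,8): turn L to E, flip to white, move to (7,9). |black|=4
Step 6: on WHITE (7,9): turn R to S, flip to black, move to (8,9). |black|=5
Step 7: on WHITE (8,9): turn R to W, flip to black, move to (8,8). |black|=6
Step 8: on WHITE (8,8): turn R to N, flip to black, move to (7,8). |black|=7
Step 9: on WHITE (7,8): turn R to E, flip to black, move to (7,9). |black|=8
Step 10: on BLACK (7,9): turn L to N, flip to white, move to (6,9). |black|=7
Step 11: on WHITE (6,9): turn R to E, flip to black, move to (6,10). |black|=8
Step 12: on WHITE (6,10): turn R to S, flip to black, move to (7,10). |black|=9
Step 13: on WHITE (7,10): turn R to W, flip to black, move to (7,9). |black|=10
Step 14: on WHITE (7,9): turn R to N, flip to black, move to (6,9). |black|=11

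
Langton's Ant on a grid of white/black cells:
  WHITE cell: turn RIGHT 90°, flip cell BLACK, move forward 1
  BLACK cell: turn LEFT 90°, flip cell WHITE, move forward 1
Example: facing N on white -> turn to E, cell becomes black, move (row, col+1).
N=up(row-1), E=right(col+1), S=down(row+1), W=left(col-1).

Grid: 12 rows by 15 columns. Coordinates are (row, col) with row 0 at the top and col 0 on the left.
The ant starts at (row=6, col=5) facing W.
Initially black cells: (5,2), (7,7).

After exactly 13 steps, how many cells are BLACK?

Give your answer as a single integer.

Step 1: on WHITE (6,5): turn R to N, flip to black, move to (5,5). |black|=3
Step 2: on WHITE (5,5): turn R to E, flip to black, move to (5,6). |black|=4
Step 3: on WHITE (5,6): turn R to S, flip to black, move to (6,6). |black|=5
Step 4: on WHITE (6,6): turn R to W, flip to black, move to (6,5). |black|=6
Step 5: on BLACK (6,5): turn L to S, flip to white, move to (7,5). |black|=5
Step 6: on WHITE (7,5): turn R to W, flip to black, move to (7,4). |black|=6
Step 7: on WHITE (7,4): turn R to N, flip to black, move to (6,4). |black|=7
Step 8: on WHITE (6,4): turn R to E, flip to black, move to (6,5). |black|=8
Step 9: on WHITE (6,5): turn R to S, flip to black, move to (7,5). |black|=9
Step 10: on BLACK (7,5): turn L to E, flip to white, move to (7,6). |black|=8
Step 11: on WHITE (7,6): turn R to S, flip to black, move to (8,6). |black|=9
Step 12: on WHITE (8,6): turn R to W, flip to black, move to (8,5). |black|=10
Step 13: on WHITE (8,5): turn R to N, flip to black, move to (7,5). |black|=11

Answer: 11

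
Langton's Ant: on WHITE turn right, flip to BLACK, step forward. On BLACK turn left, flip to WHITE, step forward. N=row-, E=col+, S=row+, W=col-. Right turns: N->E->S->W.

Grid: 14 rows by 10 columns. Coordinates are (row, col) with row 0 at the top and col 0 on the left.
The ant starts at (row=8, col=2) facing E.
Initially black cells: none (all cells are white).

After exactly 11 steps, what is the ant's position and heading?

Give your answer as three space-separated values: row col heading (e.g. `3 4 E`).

Answer: 6 1 N

Derivation:
Step 1: on WHITE (8,2): turn R to S, flip to black, move to (9,2). |black|=1
Step 2: on WHITE (9,2): turn R to W, flip to black, move to (9,1). |black|=2
Step 3: on WHITE (9,1): turn R to N, flip to black, move to (8,1). |black|=3
Step 4: on WHITE (8,1): turn R to E, flip to black, move to (8,2). |black|=4
Step 5: on BLACK (8,2): turn L to N, flip to white, move to (7,2). |black|=3
Step 6: on WHITE (7,2): turn R to E, flip to black, move to (7,3). |black|=4
Step 7: on WHITE (7,3): turn R to S, flip to black, move to (8,3). |black|=5
Step 8: on WHITE (8,3): turn R to W, flip to black, move to (8,2). |black|=6
Step 9: on WHITE (8,2): turn R to N, flip to black, move to (7,2). |black|=7
Step 10: on BLACK (7,2): turn L to W, flip to white, move to (7,1). |black|=6
Step 11: on WHITE (7,1): turn R to N, flip to black, move to (6,1). |black|=7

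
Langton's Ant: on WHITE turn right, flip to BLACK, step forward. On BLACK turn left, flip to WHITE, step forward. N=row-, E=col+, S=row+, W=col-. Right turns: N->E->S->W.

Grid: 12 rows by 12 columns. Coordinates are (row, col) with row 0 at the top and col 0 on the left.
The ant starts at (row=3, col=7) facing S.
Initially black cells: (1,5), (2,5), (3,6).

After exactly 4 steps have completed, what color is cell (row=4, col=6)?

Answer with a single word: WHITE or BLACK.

Step 1: on WHITE (3,7): turn R to W, flip to black, move to (3,6). |black|=4
Step 2: on BLACK (3,6): turn L to S, flip to white, move to (4,6). |black|=3
Step 3: on WHITE (4,6): turn R to W, flip to black, move to (4,5). |black|=4
Step 4: on WHITE (4,5): turn R to N, flip to black, move to (3,5). |black|=5

Answer: BLACK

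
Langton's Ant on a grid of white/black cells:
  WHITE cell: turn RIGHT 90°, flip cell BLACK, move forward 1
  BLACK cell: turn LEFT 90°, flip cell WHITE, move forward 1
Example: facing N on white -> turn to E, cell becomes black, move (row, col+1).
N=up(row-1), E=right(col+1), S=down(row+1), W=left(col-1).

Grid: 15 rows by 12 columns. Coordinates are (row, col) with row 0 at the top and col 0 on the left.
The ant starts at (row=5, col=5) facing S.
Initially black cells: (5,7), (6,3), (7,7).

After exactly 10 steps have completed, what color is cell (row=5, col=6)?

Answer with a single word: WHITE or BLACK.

Step 1: on WHITE (5,5): turn R to W, flip to black, move to (5,4). |black|=4
Step 2: on WHITE (5,4): turn R to N, flip to black, move to (4,4). |black|=5
Step 3: on WHITE (4,4): turn R to E, flip to black, move to (4,5). |black|=6
Step 4: on WHITE (4,5): turn R to S, flip to black, move to (5,5). |black|=7
Step 5: on BLACK (5,5): turn L to E, flip to white, move to (5,6). |black|=6
Step 6: on WHITE (5,6): turn R to S, flip to black, move to (6,6). |black|=7
Step 7: on WHITE (6,6): turn R to W, flip to black, move to (6,5). |black|=8
Step 8: on WHITE (6,5): turn R to N, flip to black, move to (5,5). |black|=9
Step 9: on WHITE (5,5): turn R to E, flip to black, move to (5,6). |black|=10
Step 10: on BLACK (5,6): turn L to N, flip to white, move to (4,6). |black|=9

Answer: WHITE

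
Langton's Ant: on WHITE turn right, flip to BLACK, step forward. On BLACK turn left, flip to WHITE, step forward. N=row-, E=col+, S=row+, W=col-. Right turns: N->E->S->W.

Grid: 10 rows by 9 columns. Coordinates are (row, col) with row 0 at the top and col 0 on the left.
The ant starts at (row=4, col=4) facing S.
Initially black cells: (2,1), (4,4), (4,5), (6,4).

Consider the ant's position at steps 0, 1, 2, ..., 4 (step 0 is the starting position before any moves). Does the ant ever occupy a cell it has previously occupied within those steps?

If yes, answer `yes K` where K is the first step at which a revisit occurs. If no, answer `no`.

Answer: no

Derivation:
Step 1: on BLACK (4,4): turn L to E, flip to white, move to (4,5). |black|=3 — new cell
Step 2: on BLACK (4,5): turn L to N, flip to white, move to (3,5). |black|=2 — new cell
Step 3: on WHITE (3,5): turn R to E, flip to black, move to (3,6). |black|=3 — new cell
Step 4: on WHITE (3,6): turn R to S, flip to black, move to (4,6). |black|=4 — new cell
No revisit within 4 steps.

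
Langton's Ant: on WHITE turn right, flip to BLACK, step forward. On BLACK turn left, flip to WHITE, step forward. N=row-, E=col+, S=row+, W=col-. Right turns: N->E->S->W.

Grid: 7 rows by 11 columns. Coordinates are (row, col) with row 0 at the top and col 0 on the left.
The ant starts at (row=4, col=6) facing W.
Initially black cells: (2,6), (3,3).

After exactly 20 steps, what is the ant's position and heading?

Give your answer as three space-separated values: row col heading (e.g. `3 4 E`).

Answer: 6 8 E

Derivation:
Step 1: on WHITE (4,6): turn R to N, flip to black, move to (3,6). |black|=3
Step 2: on WHITE (3,6): turn R to E, flip to black, move to (3,7). |black|=4
Step 3: on WHITE (3,7): turn R to S, flip to black, move to (4,7). |black|=5
Step 4: on WHITE (4,7): turn R to W, flip to black, move to (4,6). |black|=6
Step 5: on BLACK (4,6): turn L to S, flip to white, move to (5,6). |black|=5
Step 6: on WHITE (5,6): turn R to W, flip to black, move to (5,5). |black|=6
Step 7: on WHITE (5,5): turn R to N, flip to black, move to (4,5). |black|=7
Step 8: on WHITE (4,5): turn R to E, flip to black, move to (4,6). |black|=8
Step 9: on WHITE (4,6): turn R to S, flip to black, move to (5,6). |black|=9
Step 10: on BLACK (5,6): turn L to E, flip to white, move to (5,7). |black|=8
Step 11: on WHITE (5,7): turn R to S, flip to black, move to (6,7). |black|=9
Step 12: on WHITE (6,7): turn R to W, flip to black, move to (6,6). |black|=10
Step 13: on WHITE (6,6): turn R to N, flip to black, move to (5,6). |black|=11
Step 14: on WHITE (5,6): turn R to E, flip to black, move to (5,7). |black|=12
Step 15: on BLACK (5,7): turn L to N, flip to white, move to (4,7). |black|=11
Step 16: on BLACK (4,7): turn L to W, flip to white, move to (4,6). |black|=10
Step 17: on BLACK (4,6): turn L to S, flip to white, move to (5,6). |black|=9
Step 18: on BLACK (5,6): turn L to E, flip to white, move to (5,7). |black|=8
Step 19: on WHITE (5,7): turn R to S, flip to black, move to (6,7). |black|=9
Step 20: on BLACK (6,7): turn L to E, flip to white, move to (6,8). |black|=8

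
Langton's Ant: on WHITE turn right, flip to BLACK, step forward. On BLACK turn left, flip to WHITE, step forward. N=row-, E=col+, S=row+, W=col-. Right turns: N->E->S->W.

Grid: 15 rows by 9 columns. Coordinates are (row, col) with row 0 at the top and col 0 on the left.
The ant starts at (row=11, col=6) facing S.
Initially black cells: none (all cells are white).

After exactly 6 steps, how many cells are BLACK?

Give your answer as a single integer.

Answer: 4

Derivation:
Step 1: on WHITE (11,6): turn R to W, flip to black, move to (11,5). |black|=1
Step 2: on WHITE (11,5): turn R to N, flip to black, move to (10,5). |black|=2
Step 3: on WHITE (10,5): turn R to E, flip to black, move to (10,6). |black|=3
Step 4: on WHITE (10,6): turn R to S, flip to black, move to (11,6). |black|=4
Step 5: on BLACK (11,6): turn L to E, flip to white, move to (11,7). |black|=3
Step 6: on WHITE (11,7): turn R to S, flip to black, move to (12,7). |black|=4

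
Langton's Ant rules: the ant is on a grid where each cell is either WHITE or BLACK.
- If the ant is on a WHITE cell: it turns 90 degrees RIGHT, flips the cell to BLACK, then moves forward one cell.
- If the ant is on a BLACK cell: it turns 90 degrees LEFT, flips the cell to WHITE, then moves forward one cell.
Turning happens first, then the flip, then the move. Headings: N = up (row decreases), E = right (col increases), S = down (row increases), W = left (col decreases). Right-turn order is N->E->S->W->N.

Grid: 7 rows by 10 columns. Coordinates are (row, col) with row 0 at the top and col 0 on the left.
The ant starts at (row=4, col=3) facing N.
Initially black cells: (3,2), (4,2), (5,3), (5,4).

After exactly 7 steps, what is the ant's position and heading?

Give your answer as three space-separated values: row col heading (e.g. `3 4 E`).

Answer: 5 5 E

Derivation:
Step 1: on WHITE (4,3): turn R to E, flip to black, move to (4,4). |black|=5
Step 2: on WHITE (4,4): turn R to S, flip to black, move to (5,4). |black|=6
Step 3: on BLACK (5,4): turn L to E, flip to white, move to (5,5). |black|=5
Step 4: on WHITE (5,5): turn R to S, flip to black, move to (6,5). |black|=6
Step 5: on WHITE (6,5): turn R to W, flip to black, move to (6,4). |black|=7
Step 6: on WHITE (6,4): turn R to N, flip to black, move to (5,4). |black|=8
Step 7: on WHITE (5,4): turn R to E, flip to black, move to (5,5). |black|=9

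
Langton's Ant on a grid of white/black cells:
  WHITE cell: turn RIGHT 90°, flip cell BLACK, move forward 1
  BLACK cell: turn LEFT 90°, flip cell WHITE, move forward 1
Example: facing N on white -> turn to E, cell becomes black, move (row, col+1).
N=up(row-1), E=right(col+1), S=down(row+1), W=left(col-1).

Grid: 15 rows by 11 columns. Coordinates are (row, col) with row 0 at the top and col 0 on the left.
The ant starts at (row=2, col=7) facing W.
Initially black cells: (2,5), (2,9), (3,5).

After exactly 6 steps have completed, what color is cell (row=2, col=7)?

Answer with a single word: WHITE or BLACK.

Answer: WHITE

Derivation:
Step 1: on WHITE (2,7): turn R to N, flip to black, move to (1,7). |black|=4
Step 2: on WHITE (1,7): turn R to E, flip to black, move to (1,8). |black|=5
Step 3: on WHITE (1,8): turn R to S, flip to black, move to (2,8). |black|=6
Step 4: on WHITE (2,8): turn R to W, flip to black, move to (2,7). |black|=7
Step 5: on BLACK (2,7): turn L to S, flip to white, move to (3,7). |black|=6
Step 6: on WHITE (3,7): turn R to W, flip to black, move to (3,6). |black|=7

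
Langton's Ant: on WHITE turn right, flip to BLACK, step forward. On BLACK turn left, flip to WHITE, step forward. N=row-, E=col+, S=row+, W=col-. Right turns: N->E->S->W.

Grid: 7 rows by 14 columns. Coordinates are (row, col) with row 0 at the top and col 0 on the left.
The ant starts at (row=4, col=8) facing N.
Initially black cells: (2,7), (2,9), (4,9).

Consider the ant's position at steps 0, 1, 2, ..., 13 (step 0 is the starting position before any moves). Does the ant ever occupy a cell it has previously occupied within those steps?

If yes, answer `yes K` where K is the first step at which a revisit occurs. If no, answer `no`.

Answer: yes 5

Derivation:
Step 1: on WHITE (4,8): turn R to E, flip to black, move to (4,9). |black|=4 — new cell
Step 2: on BLACK (4,9): turn L to N, flip to white, move to (3,9). |black|=3 — new cell
Step 3: on WHITE (3,9): turn R to E, flip to black, move to (3,10). |black|=4 — new cell
Step 4: on WHITE (3,10): turn R to S, flip to black, move to (4,10). |black|=5 — new cell
Step 5: on WHITE (4,10): turn R to W, flip to black, move to (4,9). |black|=6 — REVISIT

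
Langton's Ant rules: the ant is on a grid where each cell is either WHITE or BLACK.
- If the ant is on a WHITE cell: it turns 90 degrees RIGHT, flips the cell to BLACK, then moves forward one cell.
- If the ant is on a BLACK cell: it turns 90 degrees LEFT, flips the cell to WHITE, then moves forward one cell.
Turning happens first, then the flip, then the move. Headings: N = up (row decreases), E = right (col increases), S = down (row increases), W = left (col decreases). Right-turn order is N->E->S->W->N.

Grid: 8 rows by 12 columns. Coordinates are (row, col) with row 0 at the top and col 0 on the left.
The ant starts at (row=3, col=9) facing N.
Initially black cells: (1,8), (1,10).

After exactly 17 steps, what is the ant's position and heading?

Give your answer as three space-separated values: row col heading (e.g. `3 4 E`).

Answer: 3 8 W

Derivation:
Step 1: on WHITE (3,9): turn R to E, flip to black, move to (3,10). |black|=3
Step 2: on WHITE (3,10): turn R to S, flip to black, move to (4,10). |black|=4
Step 3: on WHITE (4,10): turn R to W, flip to black, move to (4,9). |black|=5
Step 4: on WHITE (4,9): turn R to N, flip to black, move to (3,9). |black|=6
Step 5: on BLACK (3,9): turn L to W, flip to white, move to (3,8). |black|=5
Step 6: on WHITE (3,8): turn R to N, flip to black, move to (2,8). |black|=6
Step 7: on WHITE (2,8): turn R to E, flip to black, move to (2,9). |black|=7
Step 8: on WHITE (2,9): turn R to S, flip to black, move to (3,9). |black|=8
Step 9: on WHITE (3,9): turn R to W, flip to black, move to (3,8). |black|=9
Step 10: on BLACK (3,8): turn L to S, flip to white, move to (4,8). |black|=8
Step 11: on WHITE (4,8): turn R to W, flip to black, move to (4,7). |black|=9
Step 12: on WHITE (4,7): turn R to N, flip to black, move to (3,7). |black|=10
Step 13: on WHITE (3,7): turn R to E, flip to black, move to (3,8). |black|=11
Step 14: on WHITE (3,8): turn R to S, flip to black, move to (4,8). |black|=12
Step 15: on BLACK (4,8): turn L to E, flip to white, move to (4,9). |black|=11
Step 16: on BLACK (4,9): turn L to N, flip to white, move to (3,9). |black|=10
Step 17: on BLACK (3,9): turn L to W, flip to white, move to (3,8). |black|=9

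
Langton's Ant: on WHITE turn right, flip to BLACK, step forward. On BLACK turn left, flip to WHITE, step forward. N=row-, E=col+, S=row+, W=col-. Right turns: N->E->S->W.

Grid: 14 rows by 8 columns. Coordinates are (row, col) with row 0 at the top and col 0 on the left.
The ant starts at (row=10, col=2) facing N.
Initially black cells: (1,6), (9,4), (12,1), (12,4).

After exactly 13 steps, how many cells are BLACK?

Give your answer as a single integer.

Answer: 13

Derivation:
Step 1: on WHITE (10,2): turn R to E, flip to black, move to (10,3). |black|=5
Step 2: on WHITE (10,3): turn R to S, flip to black, move to (11,3). |black|=6
Step 3: on WHITE (11,3): turn R to W, flip to black, move to (11,2). |black|=7
Step 4: on WHITE (11,2): turn R to N, flip to black, move to (10,2). |black|=8
Step 5: on BLACK (10,2): turn L to W, flip to white, move to (10,1). |black|=7
Step 6: on WHITE (10,1): turn R to N, flip to black, move to (9,1). |black|=8
Step 7: on WHITE (9,1): turn R to E, flip to black, move to (9,2). |black|=9
Step 8: on WHITE (9,2): turn R to S, flip to black, move to (10,2). |black|=10
Step 9: on WHITE (10,2): turn R to W, flip to black, move to (10,1). |black|=11
Step 10: on BLACK (10,1): turn L to S, flip to white, move to (11,1). |black|=10
Step 11: on WHITE (11,1): turn R to W, flip to black, move to (11,0). |black|=11
Step 12: on WHITE (11,0): turn R to N, flip to black, move to (10,0). |black|=12
Step 13: on WHITE (10,0): turn R to E, flip to black, move to (10,1). |black|=13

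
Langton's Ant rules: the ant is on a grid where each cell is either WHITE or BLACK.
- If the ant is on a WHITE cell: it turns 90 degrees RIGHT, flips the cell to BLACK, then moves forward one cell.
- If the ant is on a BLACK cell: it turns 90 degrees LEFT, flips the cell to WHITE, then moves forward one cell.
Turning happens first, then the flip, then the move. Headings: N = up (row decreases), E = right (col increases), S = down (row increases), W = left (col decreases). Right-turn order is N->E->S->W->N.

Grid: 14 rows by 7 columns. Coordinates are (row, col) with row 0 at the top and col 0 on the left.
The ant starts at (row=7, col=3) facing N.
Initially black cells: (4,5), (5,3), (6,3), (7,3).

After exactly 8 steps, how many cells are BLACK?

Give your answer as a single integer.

Answer: 6

Derivation:
Step 1: on BLACK (7,3): turn L to W, flip to white, move to (7,2). |black|=3
Step 2: on WHITE (7,2): turn R to N, flip to black, move to (6,2). |black|=4
Step 3: on WHITE (6,2): turn R to E, flip to black, move to (6,3). |black|=5
Step 4: on BLACK (6,3): turn L to N, flip to white, move to (5,3). |black|=4
Step 5: on BLACK (5,3): turn L to W, flip to white, move to (5,2). |black|=3
Step 6: on WHITE (5,2): turn R to N, flip to black, move to (4,2). |black|=4
Step 7: on WHITE (4,2): turn R to E, flip to black, move to (4,3). |black|=5
Step 8: on WHITE (4,3): turn R to S, flip to black, move to (5,3). |black|=6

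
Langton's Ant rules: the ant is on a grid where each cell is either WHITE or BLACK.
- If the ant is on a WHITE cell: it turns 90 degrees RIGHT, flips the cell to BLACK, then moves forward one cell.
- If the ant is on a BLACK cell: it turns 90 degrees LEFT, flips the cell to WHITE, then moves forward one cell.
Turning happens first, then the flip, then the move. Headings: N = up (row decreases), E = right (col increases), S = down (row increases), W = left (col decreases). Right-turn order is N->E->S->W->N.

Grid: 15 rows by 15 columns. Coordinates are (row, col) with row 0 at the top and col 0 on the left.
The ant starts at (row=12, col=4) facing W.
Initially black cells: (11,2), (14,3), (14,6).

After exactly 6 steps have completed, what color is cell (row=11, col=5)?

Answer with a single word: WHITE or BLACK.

Step 1: on WHITE (12,4): turn R to N, flip to black, move to (11,4). |black|=4
Step 2: on WHITE (11,4): turn R to E, flip to black, move to (11,5). |black|=5
Step 3: on WHITE (11,5): turn R to S, flip to black, move to (12,5). |black|=6
Step 4: on WHITE (12,5): turn R to W, flip to black, move to (12,4). |black|=7
Step 5: on BLACK (12,4): turn L to S, flip to white, move to (13,4). |black|=6
Step 6: on WHITE (13,4): turn R to W, flip to black, move to (13,3). |black|=7

Answer: BLACK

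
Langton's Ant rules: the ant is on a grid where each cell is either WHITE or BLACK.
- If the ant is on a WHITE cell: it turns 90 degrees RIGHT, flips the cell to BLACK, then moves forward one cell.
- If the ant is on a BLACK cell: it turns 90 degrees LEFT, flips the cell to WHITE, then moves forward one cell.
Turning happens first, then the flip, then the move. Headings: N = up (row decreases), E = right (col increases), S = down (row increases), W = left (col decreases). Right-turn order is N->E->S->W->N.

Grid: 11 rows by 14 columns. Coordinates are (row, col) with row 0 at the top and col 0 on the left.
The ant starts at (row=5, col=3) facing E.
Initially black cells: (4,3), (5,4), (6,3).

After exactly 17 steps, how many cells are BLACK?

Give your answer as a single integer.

Answer: 6

Derivation:
Step 1: on WHITE (5,3): turn R to S, flip to black, move to (6,3). |black|=4
Step 2: on BLACK (6,3): turn L to E, flip to white, move to (6,4). |black|=3
Step 3: on WHITE (6,4): turn R to S, flip to black, move to (7,4). |black|=4
Step 4: on WHITE (7,4): turn R to W, flip to black, move to (7,3). |black|=5
Step 5: on WHITE (7,3): turn R to N, flip to black, move to (6,3). |black|=6
Step 6: on WHITE (6,3): turn R to E, flip to black, move to (6,4). |black|=7
Step 7: on BLACK (6,4): turn L to N, flip to white, move to (5,4). |black|=6
Step 8: on BLACK (5,4): turn L to W, flip to white, move to (5,3). |black|=5
Step 9: on BLACK (5,3): turn L to S, flip to white, move to (6,3). |black|=4
Step 10: on BLACK (6,3): turn L to E, flip to white, move to (6,4). |black|=3
Step 11: on WHITE (6,4): turn R to S, flip to black, move to (7,4). |black|=4
Step 12: on BLACK (7,4): turn L to E, flip to white, move to (7,5). |black|=3
Step 13: on WHITE (7,5): turn R to S, flip to black, move to (8,5). |black|=4
Step 14: on WHITE (8,5): turn R to W, flip to black, move to (8,4). |black|=5
Step 15: on WHITE (8,4): turn R to N, flip to black, move to (7,4). |black|=6
Step 16: on WHITE (7,4): turn R to E, flip to black, move to (7,5). |black|=7
Step 17: on BLACK (7,5): turn L to N, flip to white, move to (6,5). |black|=6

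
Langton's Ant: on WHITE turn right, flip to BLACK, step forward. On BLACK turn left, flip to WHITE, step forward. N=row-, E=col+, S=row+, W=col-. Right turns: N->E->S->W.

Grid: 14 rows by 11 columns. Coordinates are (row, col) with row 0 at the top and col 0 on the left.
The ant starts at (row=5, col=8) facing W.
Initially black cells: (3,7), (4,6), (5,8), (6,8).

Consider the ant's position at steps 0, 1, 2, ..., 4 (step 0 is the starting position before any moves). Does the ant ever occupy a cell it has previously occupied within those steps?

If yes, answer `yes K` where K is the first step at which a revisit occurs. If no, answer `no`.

Answer: no

Derivation:
Step 1: on BLACK (5,8): turn L to S, flip to white, move to (6,8). |black|=3 — new cell
Step 2: on BLACK (6,8): turn L to E, flip to white, move to (6,9). |black|=2 — new cell
Step 3: on WHITE (6,9): turn R to S, flip to black, move to (7,9). |black|=3 — new cell
Step 4: on WHITE (7,9): turn R to W, flip to black, move to (7,8). |black|=4 — new cell
No revisit within 4 steps.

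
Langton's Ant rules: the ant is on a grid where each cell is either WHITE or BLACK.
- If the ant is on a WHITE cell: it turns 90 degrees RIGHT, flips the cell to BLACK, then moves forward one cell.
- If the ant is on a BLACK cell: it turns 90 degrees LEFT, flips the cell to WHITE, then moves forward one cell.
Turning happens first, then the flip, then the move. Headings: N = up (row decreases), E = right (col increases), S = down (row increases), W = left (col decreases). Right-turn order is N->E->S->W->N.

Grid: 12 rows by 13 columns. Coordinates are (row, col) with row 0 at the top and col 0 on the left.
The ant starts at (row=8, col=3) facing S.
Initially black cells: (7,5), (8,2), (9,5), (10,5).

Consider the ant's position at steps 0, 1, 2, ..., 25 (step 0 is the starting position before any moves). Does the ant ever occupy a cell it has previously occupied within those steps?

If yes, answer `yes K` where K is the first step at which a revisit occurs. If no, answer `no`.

Answer: yes 5

Derivation:
Step 1: on WHITE (8,3): turn R to W, flip to black, move to (8,2). |black|=5 — new cell
Step 2: on BLACK (8,2): turn L to S, flip to white, move to (9,2). |black|=4 — new cell
Step 3: on WHITE (9,2): turn R to W, flip to black, move to (9,1). |black|=5 — new cell
Step 4: on WHITE (9,1): turn R to N, flip to black, move to (8,1). |black|=6 — new cell
Step 5: on WHITE (8,1): turn R to E, flip to black, move to (8,2). |black|=7 — REVISIT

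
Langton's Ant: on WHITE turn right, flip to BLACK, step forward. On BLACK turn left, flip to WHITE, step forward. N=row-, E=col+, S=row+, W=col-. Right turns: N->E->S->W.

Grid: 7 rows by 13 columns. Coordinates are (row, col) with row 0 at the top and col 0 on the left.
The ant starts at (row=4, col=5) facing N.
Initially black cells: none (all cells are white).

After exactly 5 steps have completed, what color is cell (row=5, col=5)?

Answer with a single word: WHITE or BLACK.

Answer: BLACK

Derivation:
Step 1: on WHITE (4,5): turn R to E, flip to black, move to (4,6). |black|=1
Step 2: on WHITE (4,6): turn R to S, flip to black, move to (5,6). |black|=2
Step 3: on WHITE (5,6): turn R to W, flip to black, move to (5,5). |black|=3
Step 4: on WHITE (5,5): turn R to N, flip to black, move to (4,5). |black|=4
Step 5: on BLACK (4,5): turn L to W, flip to white, move to (4,4). |black|=3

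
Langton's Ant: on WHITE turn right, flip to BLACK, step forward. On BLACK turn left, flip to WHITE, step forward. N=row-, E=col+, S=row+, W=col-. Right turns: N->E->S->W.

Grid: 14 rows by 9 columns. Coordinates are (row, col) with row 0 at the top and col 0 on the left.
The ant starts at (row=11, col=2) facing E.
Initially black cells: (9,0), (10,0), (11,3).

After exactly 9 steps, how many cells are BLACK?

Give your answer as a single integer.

Answer: 8

Derivation:
Step 1: on WHITE (11,2): turn R to S, flip to black, move to (12,2). |black|=4
Step 2: on WHITE (12,2): turn R to W, flip to black, move to (12,1). |black|=5
Step 3: on WHITE (12,1): turn R to N, flip to black, move to (11,1). |black|=6
Step 4: on WHITE (11,1): turn R to E, flip to black, move to (11,2). |black|=7
Step 5: on BLACK (11,2): turn L to N, flip to white, move to (10,2). |black|=6
Step 6: on WHITE (10,2): turn R to E, flip to black, move to (10,3). |black|=7
Step 7: on WHITE (10,3): turn R to S, flip to black, move to (11,3). |black|=8
Step 8: on BLACK (11,3): turn L to E, flip to white, move to (11,4). |black|=7
Step 9: on WHITE (11,4): turn R to S, flip to black, move to (12,4). |black|=8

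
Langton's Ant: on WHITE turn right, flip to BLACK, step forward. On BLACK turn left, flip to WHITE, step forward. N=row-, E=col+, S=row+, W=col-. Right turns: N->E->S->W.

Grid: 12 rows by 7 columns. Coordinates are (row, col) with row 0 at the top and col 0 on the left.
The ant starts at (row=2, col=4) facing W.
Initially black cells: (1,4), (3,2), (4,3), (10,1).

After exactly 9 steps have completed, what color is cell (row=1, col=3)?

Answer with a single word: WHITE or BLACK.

Answer: WHITE

Derivation:
Step 1: on WHITE (2,4): turn R to N, flip to black, move to (1,4). |black|=5
Step 2: on BLACK (1,4): turn L to W, flip to white, move to (1,3). |black|=4
Step 3: on WHITE (1,3): turn R to N, flip to black, move to (0,3). |black|=5
Step 4: on WHITE (0,3): turn R to E, flip to black, move to (0,4). |black|=6
Step 5: on WHITE (0,4): turn R to S, flip to black, move to (1,4). |black|=7
Step 6: on WHITE (1,4): turn R to W, flip to black, move to (1,3). |black|=8
Step 7: on BLACK (1,3): turn L to S, flip to white, move to (2,3). |black|=7
Step 8: on WHITE (2,3): turn R to W, flip to black, move to (2,2). |black|=8
Step 9: on WHITE (2,2): turn R to N, flip to black, move to (1,2). |black|=9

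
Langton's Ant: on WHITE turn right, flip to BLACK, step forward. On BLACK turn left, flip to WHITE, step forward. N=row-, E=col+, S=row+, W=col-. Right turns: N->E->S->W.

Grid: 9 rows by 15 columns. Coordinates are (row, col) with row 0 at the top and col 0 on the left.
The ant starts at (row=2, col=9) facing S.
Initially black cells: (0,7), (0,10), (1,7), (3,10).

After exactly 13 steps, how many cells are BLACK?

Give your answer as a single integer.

Answer: 11

Derivation:
Step 1: on WHITE (2,9): turn R to W, flip to black, move to (2,8). |black|=5
Step 2: on WHITE (2,8): turn R to N, flip to black, move to (1,8). |black|=6
Step 3: on WHITE (1,8): turn R to E, flip to black, move to (1,9). |black|=7
Step 4: on WHITE (1,9): turn R to S, flip to black, move to (2,9). |black|=8
Step 5: on BLACK (2,9): turn L to E, flip to white, move to (2,10). |black|=7
Step 6: on WHITE (2,10): turn R to S, flip to black, move to (3,10). |black|=8
Step 7: on BLACK (3,10): turn L to E, flip to white, move to (3,11). |black|=7
Step 8: on WHITE (3,11): turn R to S, flip to black, move to (4,11). |black|=8
Step 9: on WHITE (4,11): turn R to W, flip to black, move to (4,10). |black|=9
Step 10: on WHITE (4,10): turn R to N, flip to black, move to (3,10). |black|=10
Step 11: on WHITE (3,10): turn R to E, flip to black, move to (3,11). |black|=11
Step 12: on BLACK (3,11): turn L to N, flip to white, move to (2,11). |black|=10
Step 13: on WHITE (2,11): turn R to E, flip to black, move to (2,12). |black|=11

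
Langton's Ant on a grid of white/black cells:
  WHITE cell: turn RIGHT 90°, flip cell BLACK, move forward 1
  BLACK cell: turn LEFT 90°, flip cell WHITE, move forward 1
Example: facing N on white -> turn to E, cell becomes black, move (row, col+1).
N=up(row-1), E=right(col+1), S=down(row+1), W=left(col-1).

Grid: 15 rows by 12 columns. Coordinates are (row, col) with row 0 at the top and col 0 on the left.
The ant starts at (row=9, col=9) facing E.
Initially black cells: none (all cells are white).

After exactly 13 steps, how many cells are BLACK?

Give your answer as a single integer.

Answer: 9

Derivation:
Step 1: on WHITE (9,9): turn R to S, flip to black, move to (10,9). |black|=1
Step 2: on WHITE (10,9): turn R to W, flip to black, move to (10,8). |black|=2
Step 3: on WHITE (10,8): turn R to N, flip to black, move to (9,8). |black|=3
Step 4: on WHITE (9,8): turn R to E, flip to black, move to (9,9). |black|=4
Step 5: on BLACK (9,9): turn L to N, flip to white, move to (8,9). |black|=3
Step 6: on WHITE (8,9): turn R to E, flip to black, move to (8,10). |black|=4
Step 7: on WHITE (8,10): turn R to S, flip to black, move to (9,10). |black|=5
Step 8: on WHITE (9,10): turn R to W, flip to black, move to (9,9). |black|=6
Step 9: on WHITE (9,9): turn R to N, flip to black, move to (8,9). |black|=7
Step 10: on BLACK (8,9): turn L to W, flip to white, move to (8,8). |black|=6
Step 11: on WHITE (8,8): turn R to N, flip to black, move to (7,8). |black|=7
Step 12: on WHITE (7,8): turn R to E, flip to black, move to (7,9). |black|=8
Step 13: on WHITE (7,9): turn R to S, flip to black, move to (8,9). |black|=9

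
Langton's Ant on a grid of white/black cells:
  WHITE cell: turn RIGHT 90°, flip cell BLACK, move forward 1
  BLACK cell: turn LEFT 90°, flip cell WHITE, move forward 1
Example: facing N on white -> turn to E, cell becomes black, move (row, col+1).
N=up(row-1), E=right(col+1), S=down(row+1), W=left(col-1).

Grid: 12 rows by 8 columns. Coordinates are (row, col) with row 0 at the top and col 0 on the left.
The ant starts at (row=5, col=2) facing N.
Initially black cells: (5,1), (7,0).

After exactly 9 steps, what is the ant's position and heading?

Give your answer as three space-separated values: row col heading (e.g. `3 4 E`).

Answer: 5 1 E

Derivation:
Step 1: on WHITE (5,2): turn R to E, flip to black, move to (5,3). |black|=3
Step 2: on WHITE (5,3): turn R to S, flip to black, move to (6,3). |black|=4
Step 3: on WHITE (6,3): turn R to W, flip to black, move to (6,2). |black|=5
Step 4: on WHITE (6,2): turn R to N, flip to black, move to (5,2). |black|=6
Step 5: on BLACK (5,2): turn L to W, flip to white, move to (5,1). |black|=5
Step 6: on BLACK (5,1): turn L to S, flip to white, move to (6,1). |black|=4
Step 7: on WHITE (6,1): turn R to W, flip to black, move to (6,0). |black|=5
Step 8: on WHITE (6,0): turn R to N, flip to black, move to (5,0). |black|=6
Step 9: on WHITE (5,0): turn R to E, flip to black, move to (5,1). |black|=7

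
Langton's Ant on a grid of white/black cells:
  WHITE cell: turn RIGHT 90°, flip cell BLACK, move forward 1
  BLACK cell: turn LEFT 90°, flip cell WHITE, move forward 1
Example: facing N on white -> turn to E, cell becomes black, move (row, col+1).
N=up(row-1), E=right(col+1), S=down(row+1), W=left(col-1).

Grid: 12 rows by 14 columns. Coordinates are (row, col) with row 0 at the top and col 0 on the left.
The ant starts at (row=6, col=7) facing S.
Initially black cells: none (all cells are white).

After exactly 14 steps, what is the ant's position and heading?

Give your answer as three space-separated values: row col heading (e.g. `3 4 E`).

Step 1: on WHITE (6,7): turn R to W, flip to black, move to (6,6). |black|=1
Step 2: on WHITE (6,6): turn R to N, flip to black, move to (5,6). |black|=2
Step 3: on WHITE (5,6): turn R to E, flip to black, move to (5,7). |black|=3
Step 4: on WHITE (5,7): turn R to S, flip to black, move to (6,7). |black|=4
Step 5: on BLACK (6,7): turn L to E, flip to white, move to (6,8). |black|=3
Step 6: on WHITE (6,8): turn R to S, flip to black, move to (7,8). |black|=4
Step 7: on WHITE (7,8): turn R to W, flip to black, move to (7,7). |black|=5
Step 8: on WHITE (7,7): turn R to N, flip to black, move to (6,7). |black|=6
Step 9: on WHITE (6,7): turn R to E, flip to black, move to (6,8). |black|=7
Step 10: on BLACK (6,8): turn L to N, flip to white, move to (5,8). |black|=6
Step 11: on WHITE (5,8): turn R to E, flip to black, move to (5,9). |black|=7
Step 12: on WHITE (5,9): turn R to S, flip to black, move to (6,9). |black|=8
Step 13: on WHITE (6,9): turn R to W, flip to black, move to (6,8). |black|=9
Step 14: on WHITE (6,8): turn R to N, flip to black, move to (5,8). |black|=10

Answer: 5 8 N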